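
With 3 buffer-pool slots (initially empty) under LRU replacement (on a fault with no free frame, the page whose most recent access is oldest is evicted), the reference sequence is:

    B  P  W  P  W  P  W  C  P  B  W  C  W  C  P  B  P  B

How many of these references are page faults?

9

B: fault, frames (B)
P: fault, frames (B P)
W: fault, frames (B P W)
P: hit
W: hit
P: hit
W: hit
C: fault, evict B, frames (P W C)
P: hit
B: fault, evict W, frames (C P B)
W: fault, evict C, frames (P B W)
C: fault, evict P, frames (B W C)
W: hit
C: hit
P: fault, evict B, frames (W C P)
B: fault, evict W, frames (C P B)
P: hit
B: hit
Page faults: 9.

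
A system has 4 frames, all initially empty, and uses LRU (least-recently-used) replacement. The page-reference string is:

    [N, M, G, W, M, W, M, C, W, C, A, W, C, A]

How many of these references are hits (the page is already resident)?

N -> fault, frames (N)
M -> fault, frames (N M)
G -> fault, frames (N M G)
W -> fault, frames (N M G W)
M -> hit
W -> hit
M -> hit
C -> fault, evict N, frames (G W M C)
W -> hit
C -> hit
A -> fault, evict G, frames (M W C A)
W -> hit
C -> hit
A -> hit
Hits: 8.

8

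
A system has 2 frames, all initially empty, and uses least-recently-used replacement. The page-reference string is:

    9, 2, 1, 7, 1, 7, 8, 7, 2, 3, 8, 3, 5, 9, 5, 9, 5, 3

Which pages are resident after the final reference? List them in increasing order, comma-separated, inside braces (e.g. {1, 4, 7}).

9 -> miss, frames {9}
2 -> miss, frames {9,2}
1 -> miss, evict 9, frames {2,1}
7 -> miss, evict 2, frames {1,7}
1 -> hit
7 -> hit
8 -> miss, evict 1, frames {7,8}
7 -> hit
2 -> miss, evict 8, frames {7,2}
3 -> miss, evict 7, frames {2,3}
8 -> miss, evict 2, frames {3,8}
3 -> hit
5 -> miss, evict 8, frames {3,5}
9 -> miss, evict 3, frames {5,9}
5 -> hit
9 -> hit
5 -> hit
3 -> miss, evict 9, frames {5,3}

{3, 5}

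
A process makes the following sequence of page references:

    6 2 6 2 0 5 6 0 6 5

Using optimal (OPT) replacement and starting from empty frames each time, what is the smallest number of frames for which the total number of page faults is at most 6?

2

f=1: 10 faults
f=2: 6 faults
f=3: 4 faults
f=4: 4 faults
Smallest f with faults ≤ 6 is 2.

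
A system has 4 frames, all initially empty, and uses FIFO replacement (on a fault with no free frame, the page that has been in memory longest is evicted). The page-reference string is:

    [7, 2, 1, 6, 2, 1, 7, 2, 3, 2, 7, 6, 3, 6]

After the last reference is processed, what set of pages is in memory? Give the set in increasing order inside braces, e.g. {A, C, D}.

{1, 3, 6, 7}

7 -> fault, frames [7]
2 -> fault, frames [7, 2]
1 -> fault, frames [7, 2, 1]
6 -> fault, frames [7, 2, 1, 6]
2 -> hit
1 -> hit
7 -> hit
2 -> hit
3 -> fault, evict 7, frames [2, 1, 6, 3]
2 -> hit
7 -> fault, evict 2, frames [1, 6, 3, 7]
6 -> hit
3 -> hit
6 -> hit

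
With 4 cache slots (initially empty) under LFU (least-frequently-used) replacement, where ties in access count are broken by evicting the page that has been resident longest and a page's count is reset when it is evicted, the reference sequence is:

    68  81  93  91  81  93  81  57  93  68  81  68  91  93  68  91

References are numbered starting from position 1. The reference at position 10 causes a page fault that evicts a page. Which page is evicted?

91

pos 1: 68: fault, frames [68]
pos 2: 81: fault, frames [68, 81]
pos 3: 93: fault, frames [68, 81, 93]
pos 4: 91: fault, frames [68, 81, 93, 91]
pos 5: 81: hit
pos 6: 93: hit
pos 7: 81: hit
pos 8: 57: fault, evict 68, frames [81, 93, 91, 57]
pos 9: 93: hit
pos 10: 68: fault, evict 91, frames [81, 93, 57, 68]
At position 10, page 91 is evicted.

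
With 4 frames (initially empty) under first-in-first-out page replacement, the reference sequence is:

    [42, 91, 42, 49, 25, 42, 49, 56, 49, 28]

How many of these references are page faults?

6

42: miss, frames (42)
91: miss, frames (42 91)
42: hit
49: miss, frames (42 91 49)
25: miss, frames (42 91 49 25)
42: hit
49: hit
56: miss, evict 42, frames (91 49 25 56)
49: hit
28: miss, evict 91, frames (49 25 56 28)
Page faults: 6.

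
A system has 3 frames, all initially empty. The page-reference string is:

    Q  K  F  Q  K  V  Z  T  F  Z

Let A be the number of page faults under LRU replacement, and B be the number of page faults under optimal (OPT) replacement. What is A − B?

1

Under LRU: F F F . . F F F F . → 7 faults.
Under OPT: F F F . . F F F . . → 6 faults.
A − B = 7 − 6 = 1.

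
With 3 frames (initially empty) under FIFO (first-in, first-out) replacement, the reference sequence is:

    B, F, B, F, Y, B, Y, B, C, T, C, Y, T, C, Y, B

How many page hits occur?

B: miss, frames (B)
F: miss, frames (B F)
B: hit
F: hit
Y: miss, frames (B F Y)
B: hit
Y: hit
B: hit
C: miss, evict B, frames (F Y C)
T: miss, evict F, frames (Y C T)
C: hit
Y: hit
T: hit
C: hit
Y: hit
B: miss, evict Y, frames (C T B)
Hits: 10.

10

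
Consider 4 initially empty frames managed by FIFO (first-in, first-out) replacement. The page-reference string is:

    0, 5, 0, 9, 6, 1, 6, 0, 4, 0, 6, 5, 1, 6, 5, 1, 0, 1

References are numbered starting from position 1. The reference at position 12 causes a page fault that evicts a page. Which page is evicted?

6

pos 1: 0 → fault, frames {0}
pos 2: 5 → fault, frames {0,5}
pos 3: 0 → hit
pos 4: 9 → fault, frames {0,5,9}
pos 5: 6 → fault, frames {0,5,9,6}
pos 6: 1 → fault, evict 0, frames {5,9,6,1}
pos 7: 6 → hit
pos 8: 0 → fault, evict 5, frames {9,6,1,0}
pos 9: 4 → fault, evict 9, frames {6,1,0,4}
pos 10: 0 → hit
pos 11: 6 → hit
pos 12: 5 → fault, evict 6, frames {1,0,4,5}
At position 12, page 6 is evicted.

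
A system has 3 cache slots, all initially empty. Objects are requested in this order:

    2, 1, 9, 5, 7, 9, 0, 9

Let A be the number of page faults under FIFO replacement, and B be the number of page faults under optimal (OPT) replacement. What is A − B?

1

Under FIFO: F F F F F . F F → 7 faults.
Under OPT: F F F F F . F . → 6 faults.
A − B = 7 − 6 = 1.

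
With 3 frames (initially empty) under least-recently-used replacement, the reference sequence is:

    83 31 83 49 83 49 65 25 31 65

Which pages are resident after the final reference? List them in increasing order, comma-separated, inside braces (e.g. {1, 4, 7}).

{25, 31, 65}

83: miss, frames (83)
31: miss, frames (83 31)
83: hit
49: miss, frames (31 83 49)
83: hit
49: hit
65: miss, evict 31, frames (83 49 65)
25: miss, evict 83, frames (49 65 25)
31: miss, evict 49, frames (65 25 31)
65: hit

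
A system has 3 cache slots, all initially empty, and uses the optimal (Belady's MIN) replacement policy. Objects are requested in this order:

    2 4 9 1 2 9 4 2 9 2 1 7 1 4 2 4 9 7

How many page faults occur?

2: fault, frames {2}
4: fault, frames {2,4}
9: fault, frames {2,4,9}
1: fault, evict 4, frames {2,9,1}
2: hit
9: hit
4: fault, evict 1, frames {2,9,4}
2: hit
9: hit
2: hit
1: fault, evict 9, frames {2,4,1}
7: fault, evict 2, frames {4,1,7}
1: hit
4: hit
2: fault, evict 1, frames {4,7,2}
4: hit
9: fault, evict 2, frames {4,7,9}
7: hit
Page faults: 9.

9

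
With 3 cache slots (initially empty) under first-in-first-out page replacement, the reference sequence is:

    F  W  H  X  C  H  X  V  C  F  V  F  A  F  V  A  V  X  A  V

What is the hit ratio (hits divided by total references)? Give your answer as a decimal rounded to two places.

0.50

F -> miss, frames {F}
W -> miss, frames {F,W}
H -> miss, frames {F,W,H}
X -> miss, evict F, frames {W,H,X}
C -> miss, evict W, frames {H,X,C}
H -> hit
X -> hit
V -> miss, evict H, frames {X,C,V}
C -> hit
F -> miss, evict X, frames {C,V,F}
V -> hit
F -> hit
A -> miss, evict C, frames {V,F,A}
F -> hit
V -> hit
A -> hit
V -> hit
X -> miss, evict V, frames {F,A,X}
A -> hit
V -> miss, evict F, frames {A,X,V}
Hits: 10 of 20 references → 10/20 = 0.5000.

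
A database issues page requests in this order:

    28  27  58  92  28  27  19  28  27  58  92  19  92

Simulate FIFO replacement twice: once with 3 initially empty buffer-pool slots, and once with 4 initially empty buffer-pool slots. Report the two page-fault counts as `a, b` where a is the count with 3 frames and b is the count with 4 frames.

9, 10

3 frames: F F F F F F F . . F F . . → 9 faults.
4 frames: F F F F . . F F F F F F . → 10 faults.
10 > 9: adding a frame increased faults — Belady's anomaly.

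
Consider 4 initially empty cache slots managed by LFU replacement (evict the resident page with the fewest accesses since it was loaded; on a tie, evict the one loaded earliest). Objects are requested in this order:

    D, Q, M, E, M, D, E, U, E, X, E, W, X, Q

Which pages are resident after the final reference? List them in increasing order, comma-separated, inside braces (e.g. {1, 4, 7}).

D: miss, frames [D]
Q: miss, frames [D, Q]
M: miss, frames [D, Q, M]
E: miss, frames [D, Q, M, E]
M: hit
D: hit
E: hit
U: miss, evict Q, frames [D, M, E, U]
E: hit
X: miss, evict U, frames [D, M, E, X]
E: hit
W: miss, evict X, frames [D, M, E, W]
X: miss, evict W, frames [D, M, E, X]
Q: miss, evict X, frames [D, M, E, Q]

{D, E, M, Q}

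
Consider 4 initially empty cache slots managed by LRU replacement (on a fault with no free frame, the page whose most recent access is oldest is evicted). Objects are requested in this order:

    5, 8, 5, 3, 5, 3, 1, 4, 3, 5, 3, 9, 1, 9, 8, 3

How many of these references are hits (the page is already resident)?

8

5: fault, frames [5]
8: fault, frames [5, 8]
5: hit
3: fault, frames [8, 5, 3]
5: hit
3: hit
1: fault, frames [8, 5, 3, 1]
4: fault, evict 8, frames [5, 3, 1, 4]
3: hit
5: hit
3: hit
9: fault, evict 1, frames [4, 5, 3, 9]
1: fault, evict 4, frames [5, 3, 9, 1]
9: hit
8: fault, evict 5, frames [3, 1, 9, 8]
3: hit
Hits: 8.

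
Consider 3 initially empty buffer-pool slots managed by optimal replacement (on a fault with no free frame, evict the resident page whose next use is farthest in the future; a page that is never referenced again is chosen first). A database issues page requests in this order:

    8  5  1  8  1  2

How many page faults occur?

8 -> miss, frames [8]
5 -> miss, frames [8, 5]
1 -> miss, frames [8, 5, 1]
8 -> hit
1 -> hit
2 -> miss, evict 1, frames [8, 5, 2]
Page faults: 4.

4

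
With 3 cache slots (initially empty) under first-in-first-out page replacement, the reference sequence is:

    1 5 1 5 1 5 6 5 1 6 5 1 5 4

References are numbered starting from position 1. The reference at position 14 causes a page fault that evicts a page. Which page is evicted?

1

pos 1: 1 → miss, frames (1)
pos 2: 5 → miss, frames (1 5)
pos 3: 1 → hit
pos 4: 5 → hit
pos 5: 1 → hit
pos 6: 5 → hit
pos 7: 6 → miss, frames (1 5 6)
pos 8: 5 → hit
pos 9: 1 → hit
pos 10: 6 → hit
pos 11: 5 → hit
pos 12: 1 → hit
pos 13: 5 → hit
pos 14: 4 → miss, evict 1, frames (5 6 4)
At position 14, page 1 is evicted.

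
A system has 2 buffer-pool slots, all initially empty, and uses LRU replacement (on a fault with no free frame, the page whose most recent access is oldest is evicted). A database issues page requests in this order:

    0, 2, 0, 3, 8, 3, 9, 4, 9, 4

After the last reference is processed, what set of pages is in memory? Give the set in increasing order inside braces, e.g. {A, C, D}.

{4, 9}

0: miss, frames (0)
2: miss, frames (0 2)
0: hit
3: miss, evict 2, frames (0 3)
8: miss, evict 0, frames (3 8)
3: hit
9: miss, evict 8, frames (3 9)
4: miss, evict 3, frames (9 4)
9: hit
4: hit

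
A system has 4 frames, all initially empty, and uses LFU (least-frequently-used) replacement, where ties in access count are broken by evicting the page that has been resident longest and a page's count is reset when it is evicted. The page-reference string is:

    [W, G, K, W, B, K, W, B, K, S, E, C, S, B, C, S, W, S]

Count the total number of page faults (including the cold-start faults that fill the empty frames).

10

W -> fault, frames (W)
G -> fault, frames (W G)
K -> fault, frames (W G K)
W -> hit
B -> fault, frames (W G K B)
K -> hit
W -> hit
B -> hit
K -> hit
S -> fault, evict G, frames (W K B S)
E -> fault, evict S, frames (W K B E)
C -> fault, evict E, frames (W K B C)
S -> fault, evict C, frames (W K B S)
B -> hit
C -> fault, evict S, frames (W K B C)
S -> fault, evict C, frames (W K B S)
W -> hit
S -> hit
Page faults: 10.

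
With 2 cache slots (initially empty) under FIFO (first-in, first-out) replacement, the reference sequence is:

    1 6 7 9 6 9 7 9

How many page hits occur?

1: fault, frames {1}
6: fault, frames {1,6}
7: fault, evict 1, frames {6,7}
9: fault, evict 6, frames {7,9}
6: fault, evict 7, frames {9,6}
9: hit
7: fault, evict 9, frames {6,7}
9: fault, evict 6, frames {7,9}
Hits: 1.

1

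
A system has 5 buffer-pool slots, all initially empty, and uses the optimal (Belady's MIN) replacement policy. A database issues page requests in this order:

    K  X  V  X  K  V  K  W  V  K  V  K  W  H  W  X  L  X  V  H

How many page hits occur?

14

K -> miss, frames (K)
X -> miss, frames (K X)
V -> miss, frames (K X V)
X -> hit
K -> hit
V -> hit
K -> hit
W -> miss, frames (K X V W)
V -> hit
K -> hit
V -> hit
K -> hit
W -> hit
H -> miss, frames (K X V W H)
W -> hit
X -> hit
L -> miss, evict W, frames (K X V H L)
X -> hit
V -> hit
H -> hit
Hits: 14.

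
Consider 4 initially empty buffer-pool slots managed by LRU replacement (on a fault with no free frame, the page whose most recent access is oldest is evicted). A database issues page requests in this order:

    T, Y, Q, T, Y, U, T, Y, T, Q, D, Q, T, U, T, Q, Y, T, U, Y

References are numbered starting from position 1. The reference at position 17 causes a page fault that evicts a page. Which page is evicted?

D

pos 1: T: fault, frames {T}
pos 2: Y: fault, frames {T,Y}
pos 3: Q: fault, frames {T,Y,Q}
pos 4: T: hit
pos 5: Y: hit
pos 6: U: fault, frames {Q,T,Y,U}
pos 7: T: hit
pos 8: Y: hit
pos 9: T: hit
pos 10: Q: hit
pos 11: D: fault, evict U, frames {Y,T,Q,D}
pos 12: Q: hit
pos 13: T: hit
pos 14: U: fault, evict Y, frames {D,Q,T,U}
pos 15: T: hit
pos 16: Q: hit
pos 17: Y: fault, evict D, frames {U,T,Q,Y}
At position 17, page D is evicted.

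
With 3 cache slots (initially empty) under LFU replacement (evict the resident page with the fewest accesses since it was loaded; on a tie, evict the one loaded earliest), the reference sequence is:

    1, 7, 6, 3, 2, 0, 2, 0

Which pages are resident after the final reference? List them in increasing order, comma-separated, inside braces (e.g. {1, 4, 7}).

1 -> fault, frames [1]
7 -> fault, frames [1, 7]
6 -> fault, frames [1, 7, 6]
3 -> fault, evict 1, frames [7, 6, 3]
2 -> fault, evict 7, frames [6, 3, 2]
0 -> fault, evict 6, frames [3, 2, 0]
2 -> hit
0 -> hit

{0, 2, 3}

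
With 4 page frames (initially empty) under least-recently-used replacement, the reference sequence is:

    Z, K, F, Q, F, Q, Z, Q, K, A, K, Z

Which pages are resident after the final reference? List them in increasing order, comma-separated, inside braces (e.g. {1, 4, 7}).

Z → miss, frames [Z]
K → miss, frames [Z, K]
F → miss, frames [Z, K, F]
Q → miss, frames [Z, K, F, Q]
F → hit
Q → hit
Z → hit
Q → hit
K → hit
A → miss, evict F, frames [Z, Q, K, A]
K → hit
Z → hit

{A, K, Q, Z}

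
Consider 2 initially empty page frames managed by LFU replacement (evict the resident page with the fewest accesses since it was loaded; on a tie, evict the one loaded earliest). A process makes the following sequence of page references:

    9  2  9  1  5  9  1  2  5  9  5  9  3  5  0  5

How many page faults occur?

11

9 → miss, frames {9}
2 → miss, frames {9,2}
9 → hit
1 → miss, evict 2, frames {9,1}
5 → miss, evict 1, frames {9,5}
9 → hit
1 → miss, evict 5, frames {9,1}
2 → miss, evict 1, frames {9,2}
5 → miss, evict 2, frames {9,5}
9 → hit
5 → hit
9 → hit
3 → miss, evict 5, frames {9,3}
5 → miss, evict 3, frames {9,5}
0 → miss, evict 5, frames {9,0}
5 → miss, evict 0, frames {9,5}
Page faults: 11.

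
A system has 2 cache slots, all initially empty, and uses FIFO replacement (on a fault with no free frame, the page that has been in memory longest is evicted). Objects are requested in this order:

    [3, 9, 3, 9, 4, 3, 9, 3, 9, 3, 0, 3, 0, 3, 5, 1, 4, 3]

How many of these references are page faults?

11

3 -> fault, frames (3)
9 -> fault, frames (3 9)
3 -> hit
9 -> hit
4 -> fault, evict 3, frames (9 4)
3 -> fault, evict 9, frames (4 3)
9 -> fault, evict 4, frames (3 9)
3 -> hit
9 -> hit
3 -> hit
0 -> fault, evict 3, frames (9 0)
3 -> fault, evict 9, frames (0 3)
0 -> hit
3 -> hit
5 -> fault, evict 0, frames (3 5)
1 -> fault, evict 3, frames (5 1)
4 -> fault, evict 5, frames (1 4)
3 -> fault, evict 1, frames (4 3)
Page faults: 11.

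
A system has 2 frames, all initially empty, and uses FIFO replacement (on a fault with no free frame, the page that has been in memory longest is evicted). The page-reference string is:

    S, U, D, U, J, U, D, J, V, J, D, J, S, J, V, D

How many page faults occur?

13

S: miss, frames [S]
U: miss, frames [S, U]
D: miss, evict S, frames [U, D]
U: hit
J: miss, evict U, frames [D, J]
U: miss, evict D, frames [J, U]
D: miss, evict J, frames [U, D]
J: miss, evict U, frames [D, J]
V: miss, evict D, frames [J, V]
J: hit
D: miss, evict J, frames [V, D]
J: miss, evict V, frames [D, J]
S: miss, evict D, frames [J, S]
J: hit
V: miss, evict J, frames [S, V]
D: miss, evict S, frames [V, D]
Page faults: 13.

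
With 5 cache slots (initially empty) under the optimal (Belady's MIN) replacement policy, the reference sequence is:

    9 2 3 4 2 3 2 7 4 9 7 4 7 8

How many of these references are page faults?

9 -> miss, frames (9)
2 -> miss, frames (9 2)
3 -> miss, frames (9 2 3)
4 -> miss, frames (9 2 3 4)
2 -> hit
3 -> hit
2 -> hit
7 -> miss, frames (9 2 3 4 7)
4 -> hit
9 -> hit
7 -> hit
4 -> hit
7 -> hit
8 -> miss, evict 7, frames (9 2 3 4 8)
Page faults: 6.

6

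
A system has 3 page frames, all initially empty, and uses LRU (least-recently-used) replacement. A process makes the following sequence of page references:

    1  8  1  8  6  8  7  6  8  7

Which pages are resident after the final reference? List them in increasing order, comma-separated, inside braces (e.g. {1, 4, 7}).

1 -> miss, frames [1]
8 -> miss, frames [1, 8]
1 -> hit
8 -> hit
6 -> miss, frames [1, 8, 6]
8 -> hit
7 -> miss, evict 1, frames [6, 8, 7]
6 -> hit
8 -> hit
7 -> hit

{6, 7, 8}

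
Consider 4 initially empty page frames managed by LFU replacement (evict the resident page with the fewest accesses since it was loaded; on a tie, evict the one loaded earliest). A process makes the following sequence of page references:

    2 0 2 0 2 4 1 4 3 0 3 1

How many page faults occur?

2: fault, frames {2}
0: fault, frames {2,0}
2: hit
0: hit
2: hit
4: fault, frames {2,0,4}
1: fault, frames {2,0,4,1}
4: hit
3: fault, evict 1, frames {2,0,4,3}
0: hit
3: hit
1: fault, evict 4, frames {2,0,3,1}
Page faults: 6.

6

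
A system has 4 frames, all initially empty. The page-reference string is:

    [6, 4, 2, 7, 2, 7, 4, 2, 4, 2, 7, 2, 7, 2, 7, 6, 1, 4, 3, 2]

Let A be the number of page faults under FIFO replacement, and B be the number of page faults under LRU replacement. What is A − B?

Under FIFO: F F F F . . . . . . . . . . . . F . F . → 6 faults.
Under LRU: F F F F . . . . . . . . . . . . F F F F → 8 faults.
A − B = 6 − 8 = -2.

-2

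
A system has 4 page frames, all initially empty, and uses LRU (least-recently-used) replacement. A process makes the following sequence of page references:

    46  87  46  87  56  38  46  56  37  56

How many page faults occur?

46 → fault, frames (46)
87 → fault, frames (46 87)
46 → hit
87 → hit
56 → fault, frames (46 87 56)
38 → fault, frames (46 87 56 38)
46 → hit
56 → hit
37 → fault, evict 87, frames (38 46 56 37)
56 → hit
Page faults: 5.

5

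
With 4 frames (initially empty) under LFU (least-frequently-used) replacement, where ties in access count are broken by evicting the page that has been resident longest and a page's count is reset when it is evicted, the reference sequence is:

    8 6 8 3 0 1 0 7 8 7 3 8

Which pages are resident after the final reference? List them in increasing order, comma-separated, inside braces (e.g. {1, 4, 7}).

8 -> fault, frames (8)
6 -> fault, frames (8 6)
8 -> hit
3 -> fault, frames (8 6 3)
0 -> fault, frames (8 6 3 0)
1 -> fault, evict 6, frames (8 3 0 1)
0 -> hit
7 -> fault, evict 3, frames (8 0 1 7)
8 -> hit
7 -> hit
3 -> fault, evict 1, frames (8 0 7 3)
8 -> hit

{0, 3, 7, 8}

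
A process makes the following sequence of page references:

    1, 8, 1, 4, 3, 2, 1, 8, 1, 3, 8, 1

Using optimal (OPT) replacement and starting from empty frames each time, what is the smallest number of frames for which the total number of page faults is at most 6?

3

f=1: 12 faults
f=2: 8 faults
f=3: 6 faults
f=4: 5 faults
f=5: 5 faults
Smallest f with faults ≤ 6 is 3.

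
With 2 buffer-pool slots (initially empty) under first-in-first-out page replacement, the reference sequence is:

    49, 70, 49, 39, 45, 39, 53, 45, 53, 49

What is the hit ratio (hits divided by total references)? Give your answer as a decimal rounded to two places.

49: fault, frames {49}
70: fault, frames {49,70}
49: hit
39: fault, evict 49, frames {70,39}
45: fault, evict 70, frames {39,45}
39: hit
53: fault, evict 39, frames {45,53}
45: hit
53: hit
49: fault, evict 45, frames {53,49}
Hits: 4 of 10 references → 4/10 = 0.4000.

0.40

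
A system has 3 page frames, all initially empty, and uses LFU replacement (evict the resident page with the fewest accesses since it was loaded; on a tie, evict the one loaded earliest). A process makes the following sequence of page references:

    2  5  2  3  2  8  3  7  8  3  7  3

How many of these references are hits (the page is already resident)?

2 -> miss, frames {2}
5 -> miss, frames {2,5}
2 -> hit
3 -> miss, frames {2,5,3}
2 -> hit
8 -> miss, evict 5, frames {2,3,8}
3 -> hit
7 -> miss, evict 8, frames {2,3,7}
8 -> miss, evict 7, frames {2,3,8}
3 -> hit
7 -> miss, evict 8, frames {2,3,7}
3 -> hit
Hits: 5.

5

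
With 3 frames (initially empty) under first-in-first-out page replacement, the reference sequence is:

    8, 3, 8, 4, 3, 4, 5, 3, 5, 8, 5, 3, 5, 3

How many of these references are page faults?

8 → miss, frames {8}
3 → miss, frames {8,3}
8 → hit
4 → miss, frames {8,3,4}
3 → hit
4 → hit
5 → miss, evict 8, frames {3,4,5}
3 → hit
5 → hit
8 → miss, evict 3, frames {4,5,8}
5 → hit
3 → miss, evict 4, frames {5,8,3}
5 → hit
3 → hit
Page faults: 6.

6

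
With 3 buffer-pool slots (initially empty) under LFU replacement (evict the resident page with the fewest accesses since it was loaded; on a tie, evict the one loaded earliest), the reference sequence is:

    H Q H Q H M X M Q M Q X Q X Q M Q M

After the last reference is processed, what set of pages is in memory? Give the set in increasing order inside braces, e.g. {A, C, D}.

{H, M, Q}

H → miss, frames [H]
Q → miss, frames [H, Q]
H → hit
Q → hit
H → hit
M → miss, frames [H, Q, M]
X → miss, evict M, frames [H, Q, X]
M → miss, evict X, frames [H, Q, M]
Q → hit
M → hit
Q → hit
X → miss, evict M, frames [H, Q, X]
Q → hit
X → hit
Q → hit
M → miss, evict X, frames [H, Q, M]
Q → hit
M → hit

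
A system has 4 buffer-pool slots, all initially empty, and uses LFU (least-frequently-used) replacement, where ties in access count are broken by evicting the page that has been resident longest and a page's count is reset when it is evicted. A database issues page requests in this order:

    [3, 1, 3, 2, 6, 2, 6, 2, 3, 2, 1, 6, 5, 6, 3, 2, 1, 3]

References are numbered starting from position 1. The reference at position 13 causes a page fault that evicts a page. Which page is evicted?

1

pos 1: 3: fault, frames (3)
pos 2: 1: fault, frames (3 1)
pos 3: 3: hit
pos 4: 2: fault, frames (3 1 2)
pos 5: 6: fault, frames (3 1 2 6)
pos 6: 2: hit
pos 7: 6: hit
pos 8: 2: hit
pos 9: 3: hit
pos 10: 2: hit
pos 11: 1: hit
pos 12: 6: hit
pos 13: 5: fault, evict 1, frames (3 2 6 5)
At position 13, page 1 is evicted.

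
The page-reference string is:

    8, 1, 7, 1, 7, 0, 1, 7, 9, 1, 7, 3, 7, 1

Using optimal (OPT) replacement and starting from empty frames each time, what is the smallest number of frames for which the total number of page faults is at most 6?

3

f=1: 14 faults
f=2: 9 faults
f=3: 6 faults
f=4: 6 faults
f=5: 6 faults
f=6: 6 faults
Smallest f with faults ≤ 6 is 3.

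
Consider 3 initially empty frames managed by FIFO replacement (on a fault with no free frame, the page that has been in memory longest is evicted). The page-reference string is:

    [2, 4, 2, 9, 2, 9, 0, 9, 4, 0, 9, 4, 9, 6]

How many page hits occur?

9

2 -> miss, frames (2)
4 -> miss, frames (2 4)
2 -> hit
9 -> miss, frames (2 4 9)
2 -> hit
9 -> hit
0 -> miss, evict 2, frames (4 9 0)
9 -> hit
4 -> hit
0 -> hit
9 -> hit
4 -> hit
9 -> hit
6 -> miss, evict 4, frames (9 0 6)
Hits: 9.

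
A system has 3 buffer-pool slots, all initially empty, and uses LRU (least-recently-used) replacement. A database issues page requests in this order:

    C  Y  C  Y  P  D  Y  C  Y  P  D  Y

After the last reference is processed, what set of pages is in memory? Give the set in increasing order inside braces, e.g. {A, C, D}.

{D, P, Y}

C -> miss, frames {C}
Y -> miss, frames {C,Y}
C -> hit
Y -> hit
P -> miss, frames {C,Y,P}
D -> miss, evict C, frames {Y,P,D}
Y -> hit
C -> miss, evict P, frames {D,Y,C}
Y -> hit
P -> miss, evict D, frames {C,Y,P}
D -> miss, evict C, frames {Y,P,D}
Y -> hit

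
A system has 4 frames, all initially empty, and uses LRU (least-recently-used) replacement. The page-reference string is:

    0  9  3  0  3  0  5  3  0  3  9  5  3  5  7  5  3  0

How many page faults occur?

0 -> fault, frames [0]
9 -> fault, frames [0, 9]
3 -> fault, frames [0, 9, 3]
0 -> hit
3 -> hit
0 -> hit
5 -> fault, frames [9, 3, 0, 5]
3 -> hit
0 -> hit
3 -> hit
9 -> hit
5 -> hit
3 -> hit
5 -> hit
7 -> fault, evict 0, frames [9, 3, 5, 7]
5 -> hit
3 -> hit
0 -> fault, evict 9, frames [7, 5, 3, 0]
Page faults: 6.

6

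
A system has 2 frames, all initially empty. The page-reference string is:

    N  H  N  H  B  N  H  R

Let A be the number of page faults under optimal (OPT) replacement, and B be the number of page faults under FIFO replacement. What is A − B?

Under OPT: F F . . F . F F → 5 faults.
Under FIFO: F F . . F F F F → 6 faults.
A − B = 5 − 6 = -1.

-1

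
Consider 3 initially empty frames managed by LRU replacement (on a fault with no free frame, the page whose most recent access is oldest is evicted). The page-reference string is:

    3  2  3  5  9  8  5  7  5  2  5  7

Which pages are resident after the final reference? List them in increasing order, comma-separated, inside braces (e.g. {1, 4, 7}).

3: miss, frames {3}
2: miss, frames {3,2}
3: hit
5: miss, frames {2,3,5}
9: miss, evict 2, frames {3,5,9}
8: miss, evict 3, frames {5,9,8}
5: hit
7: miss, evict 9, frames {8,5,7}
5: hit
2: miss, evict 8, frames {7,5,2}
5: hit
7: hit

{2, 5, 7}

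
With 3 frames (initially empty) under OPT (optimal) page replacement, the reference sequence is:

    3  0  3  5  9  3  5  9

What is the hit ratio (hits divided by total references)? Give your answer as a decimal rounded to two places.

3 -> fault, frames {3}
0 -> fault, frames {3,0}
3 -> hit
5 -> fault, frames {3,0,5}
9 -> fault, evict 0, frames {3,5,9}
3 -> hit
5 -> hit
9 -> hit
Hits: 4 of 8 references → 4/8 = 0.5000.

0.50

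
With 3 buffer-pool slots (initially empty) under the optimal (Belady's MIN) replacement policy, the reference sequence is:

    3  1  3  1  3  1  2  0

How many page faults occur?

3 -> miss, frames (3)
1 -> miss, frames (3 1)
3 -> hit
1 -> hit
3 -> hit
1 -> hit
2 -> miss, frames (3 1 2)
0 -> miss, evict 2, frames (3 1 0)
Page faults: 4.

4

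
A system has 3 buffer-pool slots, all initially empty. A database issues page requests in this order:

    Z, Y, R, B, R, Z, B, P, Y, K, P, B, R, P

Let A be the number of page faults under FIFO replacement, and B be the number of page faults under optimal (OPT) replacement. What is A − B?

3

Under FIFO: F F F F . F . F F F . F F F → 11 faults.
Under OPT: F F F F . . . F F F . . F . → 8 faults.
A − B = 11 − 8 = 3.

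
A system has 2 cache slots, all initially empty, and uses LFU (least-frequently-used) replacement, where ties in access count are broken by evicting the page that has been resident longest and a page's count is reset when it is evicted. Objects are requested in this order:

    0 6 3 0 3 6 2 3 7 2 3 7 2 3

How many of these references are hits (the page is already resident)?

4

0: miss, frames {0}
6: miss, frames {0,6}
3: miss, evict 0, frames {6,3}
0: miss, evict 6, frames {3,0}
3: hit
6: miss, evict 0, frames {3,6}
2: miss, evict 6, frames {3,2}
3: hit
7: miss, evict 2, frames {3,7}
2: miss, evict 7, frames {3,2}
3: hit
7: miss, evict 2, frames {3,7}
2: miss, evict 7, frames {3,2}
3: hit
Hits: 4.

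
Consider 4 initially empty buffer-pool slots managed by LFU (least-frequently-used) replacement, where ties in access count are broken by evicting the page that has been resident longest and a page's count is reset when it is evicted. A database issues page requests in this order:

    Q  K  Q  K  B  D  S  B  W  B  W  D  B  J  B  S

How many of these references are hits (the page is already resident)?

Q -> fault, frames {Q}
K -> fault, frames {Q,K}
Q -> hit
K -> hit
B -> fault, frames {Q,K,B}
D -> fault, frames {Q,K,B,D}
S -> fault, evict B, frames {Q,K,D,S}
B -> fault, evict D, frames {Q,K,S,B}
W -> fault, evict S, frames {Q,K,B,W}
B -> hit
W -> hit
D -> fault, evict Q, frames {K,B,W,D}
B -> hit
J -> fault, evict D, frames {K,B,W,J}
B -> hit
S -> fault, evict J, frames {K,B,W,S}
Hits: 6.

6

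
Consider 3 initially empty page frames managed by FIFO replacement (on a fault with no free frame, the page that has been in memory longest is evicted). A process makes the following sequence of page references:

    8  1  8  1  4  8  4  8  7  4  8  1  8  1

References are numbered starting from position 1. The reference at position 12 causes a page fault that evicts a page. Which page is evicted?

4

pos 1: 8 -> fault, frames (8)
pos 2: 1 -> fault, frames (8 1)
pos 3: 8 -> hit
pos 4: 1 -> hit
pos 5: 4 -> fault, frames (8 1 4)
pos 6: 8 -> hit
pos 7: 4 -> hit
pos 8: 8 -> hit
pos 9: 7 -> fault, evict 8, frames (1 4 7)
pos 10: 4 -> hit
pos 11: 8 -> fault, evict 1, frames (4 7 8)
pos 12: 1 -> fault, evict 4, frames (7 8 1)
At position 12, page 4 is evicted.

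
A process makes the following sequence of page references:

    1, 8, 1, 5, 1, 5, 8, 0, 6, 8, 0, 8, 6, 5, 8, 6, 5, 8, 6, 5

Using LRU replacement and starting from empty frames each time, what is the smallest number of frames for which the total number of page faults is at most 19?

2

f=1: 20 faults
f=2: 16 faults
f=3: 6 faults
f=4: 5 faults
f=5: 5 faults
Smallest f with faults ≤ 19 is 2.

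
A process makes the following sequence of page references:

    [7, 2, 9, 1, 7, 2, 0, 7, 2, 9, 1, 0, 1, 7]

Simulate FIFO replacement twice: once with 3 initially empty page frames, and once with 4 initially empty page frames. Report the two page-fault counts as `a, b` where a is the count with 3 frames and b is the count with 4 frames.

10, 11

3 frames: F F F F F F F . . F F . . F → 10 faults.
4 frames: F F F F . . F F F F F F . F → 11 faults.
11 > 10: adding a frame increased faults — Belady's anomaly.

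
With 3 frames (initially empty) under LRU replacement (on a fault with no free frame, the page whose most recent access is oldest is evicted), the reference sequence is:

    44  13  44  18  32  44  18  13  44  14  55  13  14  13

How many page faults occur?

8

44: fault, frames [44]
13: fault, frames [44, 13]
44: hit
18: fault, frames [13, 44, 18]
32: fault, evict 13, frames [44, 18, 32]
44: hit
18: hit
13: fault, evict 32, frames [44, 18, 13]
44: hit
14: fault, evict 18, frames [13, 44, 14]
55: fault, evict 13, frames [44, 14, 55]
13: fault, evict 44, frames [14, 55, 13]
14: hit
13: hit
Page faults: 8.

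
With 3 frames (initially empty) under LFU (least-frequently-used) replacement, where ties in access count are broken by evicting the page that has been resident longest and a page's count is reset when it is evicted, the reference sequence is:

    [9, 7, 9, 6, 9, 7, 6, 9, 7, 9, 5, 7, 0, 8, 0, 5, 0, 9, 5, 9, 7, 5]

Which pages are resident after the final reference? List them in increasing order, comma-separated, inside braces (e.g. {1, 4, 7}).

{5, 7, 9}

9: miss, frames [9]
7: miss, frames [9, 7]
9: hit
6: miss, frames [9, 7, 6]
9: hit
7: hit
6: hit
9: hit
7: hit
9: hit
5: miss, evict 6, frames [9, 7, 5]
7: hit
0: miss, evict 5, frames [9, 7, 0]
8: miss, evict 0, frames [9, 7, 8]
0: miss, evict 8, frames [9, 7, 0]
5: miss, evict 0, frames [9, 7, 5]
0: miss, evict 5, frames [9, 7, 0]
9: hit
5: miss, evict 0, frames [9, 7, 5]
9: hit
7: hit
5: hit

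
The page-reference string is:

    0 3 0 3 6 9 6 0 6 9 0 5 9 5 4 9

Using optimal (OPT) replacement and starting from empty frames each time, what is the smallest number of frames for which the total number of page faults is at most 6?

f=1: 16 faults
f=2: 8 faults
f=3: 6 faults
f=4: 6 faults
f=5: 6 faults
f=6: 6 faults
Smallest f with faults ≤ 6 is 3.

3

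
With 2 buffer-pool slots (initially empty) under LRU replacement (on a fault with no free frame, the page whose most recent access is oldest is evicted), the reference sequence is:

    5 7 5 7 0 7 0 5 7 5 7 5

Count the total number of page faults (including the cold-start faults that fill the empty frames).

5

5: miss, frames {5}
7: miss, frames {5,7}
5: hit
7: hit
0: miss, evict 5, frames {7,0}
7: hit
0: hit
5: miss, evict 7, frames {0,5}
7: miss, evict 0, frames {5,7}
5: hit
7: hit
5: hit
Page faults: 5.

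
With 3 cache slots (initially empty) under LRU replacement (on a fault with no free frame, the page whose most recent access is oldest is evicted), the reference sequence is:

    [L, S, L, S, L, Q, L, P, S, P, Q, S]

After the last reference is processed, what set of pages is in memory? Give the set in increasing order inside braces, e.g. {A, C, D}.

{P, Q, S}

L: miss, frames [L]
S: miss, frames [L, S]
L: hit
S: hit
L: hit
Q: miss, frames [S, L, Q]
L: hit
P: miss, evict S, frames [Q, L, P]
S: miss, evict Q, frames [L, P, S]
P: hit
Q: miss, evict L, frames [S, P, Q]
S: hit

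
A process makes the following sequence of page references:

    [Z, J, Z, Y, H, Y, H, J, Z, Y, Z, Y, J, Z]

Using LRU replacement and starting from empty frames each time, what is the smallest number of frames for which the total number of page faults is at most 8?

f=1: 14 faults
f=2: 9 faults
f=3: 7 faults
f=4: 4 faults
Smallest f with faults ≤ 8 is 3.

3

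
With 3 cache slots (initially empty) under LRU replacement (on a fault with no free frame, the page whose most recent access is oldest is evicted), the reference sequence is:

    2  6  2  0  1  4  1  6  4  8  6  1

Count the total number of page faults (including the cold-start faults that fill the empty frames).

2: fault, frames {2}
6: fault, frames {2,6}
2: hit
0: fault, frames {6,2,0}
1: fault, evict 6, frames {2,0,1}
4: fault, evict 2, frames {0,1,4}
1: hit
6: fault, evict 0, frames {4,1,6}
4: hit
8: fault, evict 1, frames {6,4,8}
6: hit
1: fault, evict 4, frames {8,6,1}
Page faults: 8.

8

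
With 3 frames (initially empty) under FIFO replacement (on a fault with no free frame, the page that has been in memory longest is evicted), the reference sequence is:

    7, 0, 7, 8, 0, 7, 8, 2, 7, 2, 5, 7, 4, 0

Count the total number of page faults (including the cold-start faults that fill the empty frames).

7 → miss, frames {7}
0 → miss, frames {7,0}
7 → hit
8 → miss, frames {7,0,8}
0 → hit
7 → hit
8 → hit
2 → miss, evict 7, frames {0,8,2}
7 → miss, evict 0, frames {8,2,7}
2 → hit
5 → miss, evict 8, frames {2,7,5}
7 → hit
4 → miss, evict 2, frames {7,5,4}
0 → miss, evict 7, frames {5,4,0}
Page faults: 8.

8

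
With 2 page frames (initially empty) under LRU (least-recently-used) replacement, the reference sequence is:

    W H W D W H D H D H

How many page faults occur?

W: fault, frames (W)
H: fault, frames (W H)
W: hit
D: fault, evict H, frames (W D)
W: hit
H: fault, evict D, frames (W H)
D: fault, evict W, frames (H D)
H: hit
D: hit
H: hit
Page faults: 5.

5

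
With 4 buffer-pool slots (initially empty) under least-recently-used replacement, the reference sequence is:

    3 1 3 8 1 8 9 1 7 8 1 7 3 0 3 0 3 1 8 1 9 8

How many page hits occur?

13

3 -> fault, frames (3)
1 -> fault, frames (3 1)
3 -> hit
8 -> fault, frames (1 3 8)
1 -> hit
8 -> hit
9 -> fault, frames (3 1 8 9)
1 -> hit
7 -> fault, evict 3, frames (8 9 1 7)
8 -> hit
1 -> hit
7 -> hit
3 -> fault, evict 9, frames (8 1 7 3)
0 -> fault, evict 8, frames (1 7 3 0)
3 -> hit
0 -> hit
3 -> hit
1 -> hit
8 -> fault, evict 7, frames (0 3 1 8)
1 -> hit
9 -> fault, evict 0, frames (3 8 1 9)
8 -> hit
Hits: 13.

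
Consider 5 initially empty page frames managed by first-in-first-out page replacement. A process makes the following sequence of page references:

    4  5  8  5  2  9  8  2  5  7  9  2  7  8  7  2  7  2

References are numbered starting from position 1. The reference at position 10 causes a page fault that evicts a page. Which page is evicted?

4

pos 1: 4 -> fault, frames [4]
pos 2: 5 -> fault, frames [4, 5]
pos 3: 8 -> fault, frames [4, 5, 8]
pos 4: 5 -> hit
pos 5: 2 -> fault, frames [4, 5, 8, 2]
pos 6: 9 -> fault, frames [4, 5, 8, 2, 9]
pos 7: 8 -> hit
pos 8: 2 -> hit
pos 9: 5 -> hit
pos 10: 7 -> fault, evict 4, frames [5, 8, 2, 9, 7]
At position 10, page 4 is evicted.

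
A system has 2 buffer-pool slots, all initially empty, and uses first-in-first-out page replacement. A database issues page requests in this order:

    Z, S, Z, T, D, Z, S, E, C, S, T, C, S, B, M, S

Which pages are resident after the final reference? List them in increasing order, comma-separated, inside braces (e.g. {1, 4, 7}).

Z → fault, frames (Z)
S → fault, frames (Z S)
Z → hit
T → fault, evict Z, frames (S T)
D → fault, evict S, frames (T D)
Z → fault, evict T, frames (D Z)
S → fault, evict D, frames (Z S)
E → fault, evict Z, frames (S E)
C → fault, evict S, frames (E C)
S → fault, evict E, frames (C S)
T → fault, evict C, frames (S T)
C → fault, evict S, frames (T C)
S → fault, evict T, frames (C S)
B → fault, evict C, frames (S B)
M → fault, evict S, frames (B M)
S → fault, evict B, frames (M S)

{M, S}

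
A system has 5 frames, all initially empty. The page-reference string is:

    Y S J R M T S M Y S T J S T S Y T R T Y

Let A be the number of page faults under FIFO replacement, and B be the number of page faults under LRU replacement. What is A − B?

1

Under FIFO: F F F F F F . . F F . F . . . . . F . . → 10 faults.
Under LRU: F F F F F F . . F . . F . . . . . F . . → 9 faults.
A − B = 10 − 9 = 1.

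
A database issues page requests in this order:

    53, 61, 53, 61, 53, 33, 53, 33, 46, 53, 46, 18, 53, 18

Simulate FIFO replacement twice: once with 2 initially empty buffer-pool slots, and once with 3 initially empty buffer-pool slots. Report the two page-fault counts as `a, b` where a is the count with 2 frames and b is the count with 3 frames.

7, 6

2 frames: F F . . . F F . F . . F F . → 7 faults.
3 frames: F F . . . F . . F F . F . . → 6 faults.
6 < 7: adding a frame reduced faults, as is typical.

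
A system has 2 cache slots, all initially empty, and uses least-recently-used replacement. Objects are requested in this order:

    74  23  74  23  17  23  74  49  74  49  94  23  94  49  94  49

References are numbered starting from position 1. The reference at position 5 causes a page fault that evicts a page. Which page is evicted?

74

pos 1: 74 -> miss, frames (74)
pos 2: 23 -> miss, frames (74 23)
pos 3: 74 -> hit
pos 4: 23 -> hit
pos 5: 17 -> miss, evict 74, frames (23 17)
At position 5, page 74 is evicted.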